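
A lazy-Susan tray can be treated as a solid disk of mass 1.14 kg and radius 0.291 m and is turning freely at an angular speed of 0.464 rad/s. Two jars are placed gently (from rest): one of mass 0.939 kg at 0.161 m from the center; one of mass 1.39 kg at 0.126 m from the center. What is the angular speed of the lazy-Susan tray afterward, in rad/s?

ω_f ≈ 0.237 rad/s

The added mass arrives with no angular momentum about the center, and any external torque about the center is negligible, so the system's angular momentum is conserved.
I_p = ½(1.14)(0.291)² = 0.04827 kg·m².
Added inertia Σmr² = (0.939)(0.161)² + (1.39)(0.126)² = 0.04641 kg·m²; I_f = 0.04827 + 0.04641 = 0.09468 kg·m².
ω_f = I_p ω_i / I_f = (0.04827)(0.464) / 0.09468 = 0.2366 rad/s.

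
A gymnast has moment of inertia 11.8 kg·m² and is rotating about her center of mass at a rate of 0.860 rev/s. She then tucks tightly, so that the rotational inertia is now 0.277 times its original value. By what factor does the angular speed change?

With no external torque about the axis, L is conserved: I₁ω₁ = I₂ω₂.
I₂ = 0.277 × 11.8 = 3.269 kg·m².
ω₂/ω₁ = I₁/I₂ = 11.80 / 3.269 = 3.610.

ω₂/ω₁ ≈ 3.61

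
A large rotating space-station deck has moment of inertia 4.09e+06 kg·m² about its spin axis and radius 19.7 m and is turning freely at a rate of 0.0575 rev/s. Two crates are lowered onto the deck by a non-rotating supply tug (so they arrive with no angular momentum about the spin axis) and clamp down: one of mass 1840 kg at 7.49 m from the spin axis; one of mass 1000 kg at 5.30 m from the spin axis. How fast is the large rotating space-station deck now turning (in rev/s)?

No external torque acts about the spin axis; L_before = L_after.
Added inertia Σmr² = (1840)(7.49)² + (1000)(5.30)² = 1.313e+05 kg·m²; I_f = 4.090e+06 + 1.313e+05 = 4.221e+06 kg·m².
ω_f = I_p ω_i / I_f = (4.090e+06)(0.0575) / 4.221e+06 = 0.05571 rev/s.

ω_f ≈ 0.0557 rev/s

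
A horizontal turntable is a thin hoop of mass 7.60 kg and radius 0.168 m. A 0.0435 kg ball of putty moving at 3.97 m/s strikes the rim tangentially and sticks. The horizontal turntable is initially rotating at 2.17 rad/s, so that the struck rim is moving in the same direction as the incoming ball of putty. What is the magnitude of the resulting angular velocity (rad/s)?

The axle reaction passes through the axle and exerts no torque about it; angular momentum about the axle is conserved through the impact.
I_p = (7.60)(0.168)² = 0.2145 kg·m². Taking the sense of the ball of putty's angular momentum as positive, L_{ball} = m v R = (0.0435)(3.97)(0.168) = 0.02901 kg·m²/s.
L_i = +I_p ω_p + m v R = +(0.2145)(2.17) + 0.02901 = 0.4945 kg·m²/s.
After sticking, I_f = I_p + m R² = 0.2145 + (0.0435)(0.168)² = 0.2157 kg·m².
ω_f = L_i / I_f = 0.4945 / 0.2157 = 2.292 rad/s.

|ω_f| ≈ 2.29 rad/s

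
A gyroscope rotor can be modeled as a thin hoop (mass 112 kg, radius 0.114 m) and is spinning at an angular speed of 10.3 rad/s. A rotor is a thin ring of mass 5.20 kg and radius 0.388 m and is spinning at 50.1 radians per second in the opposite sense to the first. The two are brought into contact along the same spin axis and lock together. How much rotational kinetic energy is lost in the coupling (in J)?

No external torque acts about the common axis, so total angular momentum is conserved.
Moments of inertia: I_A = (112)(0.114)² = 1.456 kg·m²; I_B = (5.20)(0.388)² = 0.7828 kg·m².
Taking A's sense as positive: L = (1.456)(10.3) − (0.7828)(50.1) = -24.23 kg·m²·rad/s.
Combined I = 1.456 + 0.7828 = 2.238 kg·m².
ω_f = L / I = -24.23 / 2.238 = -10.82 rad/s.
KE_i = ½ΣIω² = 1060 J; KE_f = ½(2.238)(10.82)² = 131.1 J.

ΔKE lost ≈ 929 J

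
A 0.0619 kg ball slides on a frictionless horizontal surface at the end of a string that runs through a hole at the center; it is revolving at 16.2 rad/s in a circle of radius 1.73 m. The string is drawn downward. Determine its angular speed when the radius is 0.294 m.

The constraining force is radial, so m r² ω about the center is conserved.
ω₂ = ω₁ (r₁/r₂)² = (16.2)(1.73/0.294)² = 560.9 rad/s.

ω₂ ≈ 561 rad/s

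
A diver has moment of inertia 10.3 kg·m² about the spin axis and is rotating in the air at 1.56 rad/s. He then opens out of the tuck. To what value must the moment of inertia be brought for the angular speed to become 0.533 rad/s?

I₂ ≈ 30.1 kg·m²

Angular momentum about the spin axis is conserved since the torque about it is zero.
I₂ = I₁ω₁ / ω₂ = (10.3)(1.56) / (0.533) = 30.15 kg·m².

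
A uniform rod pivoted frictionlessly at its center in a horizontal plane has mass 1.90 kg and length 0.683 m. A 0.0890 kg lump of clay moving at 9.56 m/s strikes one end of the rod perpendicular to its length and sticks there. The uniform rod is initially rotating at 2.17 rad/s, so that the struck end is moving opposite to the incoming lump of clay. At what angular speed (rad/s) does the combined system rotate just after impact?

About the pivot the impulsive forces during the collision are internal, so angular momentum about that axis is conserved.
I_p = (1/12)(1.90)(0.683)² = 0.07386 kg·m². Taking the sense of the lump of clay's angular momentum as positive, L_{lump} = m v R = (0.0890)(9.56)(0.683/2) = 0.2906 kg·m²/s.
L_i = −I_p ω_p + m v R = −(0.07386)(2.17) + 0.2906 = 0.1303 kg·m²/s.
After sticking, I_f = I_p + m R² = 0.07386 + (0.0890)(0.683/2)² = 0.08424 kg·m².
ω_f = L_i / I_f = 0.1303 / 0.08424 = 1.547 rad/s.

|ω_f| ≈ 1.55 rad/s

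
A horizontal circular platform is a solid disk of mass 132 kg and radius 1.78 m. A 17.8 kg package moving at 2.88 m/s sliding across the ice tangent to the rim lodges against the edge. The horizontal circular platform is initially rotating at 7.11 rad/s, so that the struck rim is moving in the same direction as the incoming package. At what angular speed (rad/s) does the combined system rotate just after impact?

|ω_f| ≈ 5.94 rad/s

The axle reaction passes through the central axle and exerts no torque about it; angular momentum about the central axle is conserved through the impact.
I_p = ½(132)(1.78)² = 209.1 kg·m². Taking the sense of the package's angular momentum as positive, L_{package} = m v R = (17.8)(2.88)(1.78) = 91.25 kg·m²/s.
L_i = +I_p ω_p + m v R = +(209.1)(7.11) + 91.25 = 1578 kg·m²/s.
After sticking, I_f = I_p + m R² = 209.1 + (17.8)(1.78)² = 265.5 kg·m².
ω_f = L_i / I_f = 1578 / 265.5 = 5.943 rad/s.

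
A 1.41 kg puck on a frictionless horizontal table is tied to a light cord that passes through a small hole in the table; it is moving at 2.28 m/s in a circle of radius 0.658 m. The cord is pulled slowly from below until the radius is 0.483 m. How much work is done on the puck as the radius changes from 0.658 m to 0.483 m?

Central (radial) force ⇒ zero torque about the center ⇒ m v r is constant.
v₂ = v₁ r₁ / r₂ = (2.28)(0.658) / (0.483) = 3.106 m/s.
W = ΔKE = ½m(v₂² − v₁²) = 3.137 J.

W ≈ 3.14 J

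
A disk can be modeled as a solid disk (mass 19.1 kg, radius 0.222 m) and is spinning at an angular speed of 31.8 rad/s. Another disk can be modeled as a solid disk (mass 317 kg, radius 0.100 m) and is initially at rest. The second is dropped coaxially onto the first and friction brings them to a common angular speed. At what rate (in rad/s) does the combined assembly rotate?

No external torque acts about the common axis, so total angular momentum is conserved.
Moments of inertia: I_A = ½(19.1)(0.222)² = 0.4707 kg·m²; I_B = ½(317)(0.100)² = 1.585 kg·m².
Taking A's sense as positive: L = (0.4707)(31.8) = 14.97 kg·m²·rad/s.
Combined I = 0.4707 + 1.585 = 2.056 kg·m².
ω_f = L / I = 14.97 / 2.056 = 7.281 rad/s.

|ω_f| ≈ 7.28 rad/s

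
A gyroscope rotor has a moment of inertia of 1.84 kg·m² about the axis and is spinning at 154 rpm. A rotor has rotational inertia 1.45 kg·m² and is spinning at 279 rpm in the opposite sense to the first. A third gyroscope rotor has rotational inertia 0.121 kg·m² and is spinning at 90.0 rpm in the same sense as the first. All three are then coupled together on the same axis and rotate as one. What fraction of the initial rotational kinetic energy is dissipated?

fraction ≈ 0.977

The coupling torques are internal; angular momentum about the shared axis is conserved.
Taking A's sense as positive: L = (1.840)(154) − (1.450)(279) + (0.1210)(90.0) = -110.3 kg·m²·rpm.
Combined I = 1.840 + 1.450 + 0.1210 = 3.411 kg·m².
ω_f = L / I = -110.3 / 3.411 = -32.34 rpm.
KE_i = ½ΣIω² = 863.5 J; KE_f = ½(3.411)(3.386)² = 19.56 J.
Fraction dissipated = (KE_i − KE_f)/KE_i = 0.9774.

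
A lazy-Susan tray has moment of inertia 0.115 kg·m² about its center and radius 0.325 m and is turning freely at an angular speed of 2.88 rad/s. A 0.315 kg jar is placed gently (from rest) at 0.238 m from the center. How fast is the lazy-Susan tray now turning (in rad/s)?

No external torque acts about the center; L_before = L_after.
Added inertia Σmr² = (0.315)(0.238)² = 0.01784 kg·m²; I_f = 0.1150 + 0.01784 = 0.1328 kg·m².
ω_f = I_p ω_i / I_f = (0.1150)(2.88) / 0.1328 = 2.493 rad/s.

ω_f ≈ 2.49 rad/s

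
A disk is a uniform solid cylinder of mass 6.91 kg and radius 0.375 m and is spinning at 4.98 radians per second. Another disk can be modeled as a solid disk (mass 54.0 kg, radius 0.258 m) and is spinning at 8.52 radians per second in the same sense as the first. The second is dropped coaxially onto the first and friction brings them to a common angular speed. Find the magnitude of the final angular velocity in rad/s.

The coupling torques are internal; angular momentum about the shared axis is conserved.
Moments of inertia: I_A = ½(6.91)(0.375)² = 0.4859 kg·m²; I_B = ½(54.0)(0.258)² = 1.797 kg·m².
Taking A's sense as positive: L = (0.4859)(4.98) + (1.797)(8.52) = 17.73 kg·m²·rad/s.
Combined I = 0.4859 + 1.797 = 2.283 kg·m².
ω_f = L / I = 17.73 / 2.283 = 7.767 rad/s.

|ω_f| ≈ 7.77 rad/s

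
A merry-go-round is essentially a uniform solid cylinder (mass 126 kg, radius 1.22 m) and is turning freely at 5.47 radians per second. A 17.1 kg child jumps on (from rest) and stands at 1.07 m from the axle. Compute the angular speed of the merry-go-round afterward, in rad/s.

ω_f ≈ 4.53 rad/s

The added mass arrives with no angular momentum about the axle, and any external torque about the axle is negligible, so the system's angular momentum is conserved.
I_p = ½(126)(1.22)² = 93.77 kg·m².
Added inertia Σmr² = (17.1)(1.07)² = 19.58 kg·m²; I_f = 93.77 + 19.58 = 113.3 kg·m².
ω_f = I_p ω_i / I_f = (93.77)(5.47) / 113.3 = 4.525 rad/s.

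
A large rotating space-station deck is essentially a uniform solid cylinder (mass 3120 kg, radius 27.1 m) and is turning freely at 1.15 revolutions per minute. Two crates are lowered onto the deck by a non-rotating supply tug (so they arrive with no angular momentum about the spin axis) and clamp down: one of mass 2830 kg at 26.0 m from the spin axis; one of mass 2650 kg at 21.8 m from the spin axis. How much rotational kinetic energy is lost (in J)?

No external torque acts about the spin axis; L_before = L_after.
I_p = ½(3120)(27.1)² = 1.146e+06 kg·m².
Added inertia Σmr² = (2830)(26.0)² + (2650)(21.8)² = 3.172e+06 kg·m²; I_f = 1.146e+06 + 3.172e+06 = 4.318e+06 kg·m².
ω_f = I_p ω_i / I_f = (1.146e+06)(1.15) / 4.318e+06 = 0.3051 rpm.
KE_i = ½(1.146e+06)(0.1204 rad/s)² = 8308 J; KE_f = ½(4.318e+06)(0.03195)² = 2204 J.

energy lost ≈ 6100 J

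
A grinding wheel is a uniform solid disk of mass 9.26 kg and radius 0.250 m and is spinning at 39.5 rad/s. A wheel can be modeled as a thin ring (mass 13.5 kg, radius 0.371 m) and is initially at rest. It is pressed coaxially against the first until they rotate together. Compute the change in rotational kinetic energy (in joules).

The coupling torques are internal; angular momentum about the shared axis is conserved.
Moments of inertia: I_A = ½(9.26)(0.250)² = 0.2894 kg·m²; I_B = (13.5)(0.371)² = 1.858 kg·m².
Taking A's sense as positive: L = (0.2894)(39.5) = 11.43 kg·m²·rad/s.
Combined I = 0.2894 + 1.858 = 2.148 kg·m².
ω_f = L / I = 11.43 / 2.148 = 5.323 rad/s.
KE_i = ½ΣIω² = 225.7 J; KE_f = ½(2.148)(5.323)² = 30.42 J.

ΔKE ≈ -195 J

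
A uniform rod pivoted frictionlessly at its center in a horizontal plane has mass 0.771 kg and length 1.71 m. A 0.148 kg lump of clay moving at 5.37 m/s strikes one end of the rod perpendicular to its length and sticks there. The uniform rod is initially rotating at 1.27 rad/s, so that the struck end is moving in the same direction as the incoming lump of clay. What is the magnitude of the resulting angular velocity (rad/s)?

About the pivot the impulsive forces during the collision are internal, so angular momentum about that axis is conserved.
I_p = (1/12)(0.771)(1.71)² = 0.1879 kg·m². Taking the sense of the lump of clay's angular momentum as positive, L_{lump} = m v R = (0.148)(5.37)(1.71/2) = 0.6795 kg·m²/s.
L_i = +I_p ω_p + m v R = +(0.1879)(1.27) + 0.6795 = 0.9181 kg·m²/s.
After sticking, I_f = I_p + m R² = 0.1879 + (0.148)(1.71/2)² = 0.2961 kg·m².
ω_f = L_i / I_f = 0.9181 / 0.2961 = 3.101 rad/s.

|ω_f| ≈ 3.10 rad/s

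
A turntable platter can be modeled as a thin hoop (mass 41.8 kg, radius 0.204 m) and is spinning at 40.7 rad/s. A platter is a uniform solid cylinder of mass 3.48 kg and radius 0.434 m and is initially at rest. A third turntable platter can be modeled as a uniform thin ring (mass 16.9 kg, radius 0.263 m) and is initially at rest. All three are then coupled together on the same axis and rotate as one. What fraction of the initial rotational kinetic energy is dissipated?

The coupling torques are internal; angular momentum about the shared axis is conserved.
Moments of inertia: I_A = (41.8)(0.204)² = 1.740 kg·m²; I_B = ½(3.48)(0.434)² = 0.3277 kg·m²; I_C = (16.9)(0.263)² = 1.169 kg·m².
Taking A's sense as positive: L = (1.740)(40.7) = 70.80 kg·m²·rad/s.
Combined I = 1.740 + 0.3277 + 1.169 = 3.236 kg·m².
ω_f = L / I = 70.80 / 3.236 = 21.88 rad/s.
KE_i = ½ΣIω² = 1441 J; KE_f = ½(3.236)(21.88)² = 774.4 J.
Fraction dissipated = (KE_i − KE_f)/KE_i = 0.4625.

fraction ≈ 0.462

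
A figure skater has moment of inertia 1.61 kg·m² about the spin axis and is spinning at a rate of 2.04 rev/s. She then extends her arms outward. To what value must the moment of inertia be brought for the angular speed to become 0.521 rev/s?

With no external torque about the axis, L is conserved: I₁ω₁ = I₂ω₂.
I₂ = I₁ω₁ / ω₂ = (1.61)(2.04) / (0.521) = 6.304 kg·m².

I₂ ≈ 6.30 kg·m²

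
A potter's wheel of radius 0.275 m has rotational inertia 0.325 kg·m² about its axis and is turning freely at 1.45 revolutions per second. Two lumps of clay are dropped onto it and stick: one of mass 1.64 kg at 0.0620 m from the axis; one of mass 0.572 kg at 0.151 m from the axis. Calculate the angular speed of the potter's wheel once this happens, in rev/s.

The added mass arrives with no angular momentum about the axis, and any external torque about the axis is negligible, so the system's angular momentum is conserved.
Added inertia Σmr² = (1.64)(0.0620)² + (0.572)(0.151)² = 0.01935 kg·m²; I_f = 0.3250 + 0.01935 = 0.3443 kg·m².
ω_f = I_p ω_i / I_f = (0.3250)(1.45) / 0.3443 = 1.369 rev/s.

ω_f ≈ 1.37 rev/s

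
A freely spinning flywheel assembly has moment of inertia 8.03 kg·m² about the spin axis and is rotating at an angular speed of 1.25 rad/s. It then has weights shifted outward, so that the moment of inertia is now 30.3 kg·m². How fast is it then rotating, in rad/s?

Angular momentum about the spin axis is conserved since the torque about it is zero.
ω₂ = I₁ω₁ / I₂ = (8.030)(1.25 rad/s) / (30.30) = 0.3313 rad/s.

ω₂ ≈ 0.331 rad/s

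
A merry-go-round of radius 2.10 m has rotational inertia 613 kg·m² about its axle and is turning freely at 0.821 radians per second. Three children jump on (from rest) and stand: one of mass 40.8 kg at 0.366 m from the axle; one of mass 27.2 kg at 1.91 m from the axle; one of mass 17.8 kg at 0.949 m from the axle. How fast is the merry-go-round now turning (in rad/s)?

No external torque acts about the axle; L_before = L_after.
Added inertia Σmr² = (40.8)(0.366)² + (27.2)(1.91)² + (17.8)(0.949)² = 120.7 kg·m²; I_f = 613.0 + 120.7 = 733.7 kg·m².
ω_f = I_p ω_i / I_f = (613.0)(0.821) / 733.7 = 0.6859 rad/s.

ω_f ≈ 0.686 rad/s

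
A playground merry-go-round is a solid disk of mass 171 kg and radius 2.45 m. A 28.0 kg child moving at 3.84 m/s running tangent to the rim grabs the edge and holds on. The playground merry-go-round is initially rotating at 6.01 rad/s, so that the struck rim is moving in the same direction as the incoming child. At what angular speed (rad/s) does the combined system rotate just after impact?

The axle reaction passes through the axle and exerts no torque about it; angular momentum about the axle is conserved through the impact.
I_p = ½(171)(2.45)² = 513.2 kg·m². Taking the sense of the child's angular momentum as positive, L_{child} = m v R = (28.0)(3.84)(2.45) = 263.4 kg·m²/s.
L_i = +I_p ω_p + m v R = +(513.2)(6.01) + 263.4 = 3348 kg·m²/s.
After sticking, I_f = I_p + m R² = 513.2 + (28.0)(2.45)² = 681.3 kg·m².
ω_f = L_i / I_f = 3348 / 681.3 = 4.914 rad/s.

|ω_f| ≈ 4.91 rad/s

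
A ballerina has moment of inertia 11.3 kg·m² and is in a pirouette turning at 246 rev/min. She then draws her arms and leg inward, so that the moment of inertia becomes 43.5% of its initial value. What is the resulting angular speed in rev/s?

ω₂ ≈ 9.43 rev/s

With no external torque about the axis, L is conserved: I₁ω₁ = I₂ω₂.
I₂ = 0.435 × 11.3 = 4.916 kg·m².
ω₂ = I₁ω₁ / I₂ = (11.30)(246 rpm) / (4.916) = 565.5 rpm = 9.425 rev/s.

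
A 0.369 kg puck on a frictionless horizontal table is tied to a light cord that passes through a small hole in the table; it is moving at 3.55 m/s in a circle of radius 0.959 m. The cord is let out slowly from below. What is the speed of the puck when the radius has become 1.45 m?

Central (radial) force ⇒ zero torque about the center ⇒ m v r is constant.
v₂ = v₁ r₁ / r₂ = (3.55)(0.959) / (1.45) = 2.348 m/s.

v₂ ≈ 2.35 m/s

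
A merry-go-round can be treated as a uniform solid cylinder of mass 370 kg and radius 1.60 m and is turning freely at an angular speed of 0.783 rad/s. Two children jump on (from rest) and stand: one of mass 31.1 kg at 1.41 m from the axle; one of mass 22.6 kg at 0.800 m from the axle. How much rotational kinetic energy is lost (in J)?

energy lost ≈ 20.1 J

No external torque acts about the axle; L_before = L_after.
I_p = ½(370)(1.60)² = 473.6 kg·m².
Added inertia Σmr² = (31.1)(1.41)² + (22.6)(0.800)² = 76.29 kg·m²; I_f = 473.6 + 76.29 = 549.9 kg·m².
ω_f = I_p ω_i / I_f = (473.6)(0.783) / 549.9 = 0.6744 rad/s.
KE_i = ½(473.6)(0.7830 rad/s)² = 145.2 J; KE_f = ½(549.9)(0.6744)² = 125.0 J.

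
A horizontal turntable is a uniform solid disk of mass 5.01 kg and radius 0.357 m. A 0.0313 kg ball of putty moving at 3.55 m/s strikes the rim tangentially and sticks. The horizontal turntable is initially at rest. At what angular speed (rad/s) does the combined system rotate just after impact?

The axle reaction passes through the axle and exerts no torque about it; angular momentum about the axle is conserved through the impact.
I_p = ½(5.01)(0.357)² = 0.3193 kg·m². Taking the sense of the ball of putty's angular momentum as positive, L_{ball} = m v R = (0.0313)(3.55)(0.357) = 0.03967 kg·m²/s.
L_i = 0 + 0.03967 = 0.03967 kg·m²/s.
After sticking, I_f = I_p + m R² = 0.3193 + (0.0313)(0.357)² = 0.3232 kg·m².
ω_f = L_i / I_f = 0.03967 / 0.3232 = 0.1227 rad/s.

|ω_f| ≈ 0.123 rad/s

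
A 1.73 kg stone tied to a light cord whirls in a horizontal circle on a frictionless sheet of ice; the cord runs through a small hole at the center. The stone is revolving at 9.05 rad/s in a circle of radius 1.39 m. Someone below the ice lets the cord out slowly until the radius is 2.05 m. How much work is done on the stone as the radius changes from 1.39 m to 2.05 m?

W ≈ -73.9 J

The constraining force is radial, so m r² ω about the center is conserved.
ω₂ = ω₁ (r₁/r₂)² = (9.05)(1.39/2.05)² = 4.161 rad/s.
W = ΔKE = ½m(v₂² − v₁²) = -73.95 J.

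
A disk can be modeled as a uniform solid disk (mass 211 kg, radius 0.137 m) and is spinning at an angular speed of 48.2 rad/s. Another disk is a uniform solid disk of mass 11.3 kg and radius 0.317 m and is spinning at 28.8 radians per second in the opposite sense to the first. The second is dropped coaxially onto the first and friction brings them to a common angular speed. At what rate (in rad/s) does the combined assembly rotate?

|ω_f| ≈ 31.0 rad/s

No external torque acts about the common axis, so total angular momentum is conserved.
Moments of inertia: I_A = ½(211)(0.137)² = 1.980 kg·m²; I_B = ½(11.3)(0.317)² = 0.5678 kg·m².
Taking A's sense as positive: L = (1.980)(48.2) − (0.5678)(28.8) = 79.09 kg·m²·rad/s.
Combined I = 1.980 + 0.5678 = 2.548 kg·m².
ω_f = L / I = 79.09 / 2.548 = 31.04 rad/s.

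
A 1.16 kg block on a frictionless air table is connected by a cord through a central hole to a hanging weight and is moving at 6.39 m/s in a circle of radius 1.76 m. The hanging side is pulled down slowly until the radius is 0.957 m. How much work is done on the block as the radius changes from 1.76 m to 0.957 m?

The only horizontal force on the mass is along the cord (radial), so it exerts no torque about the hole and angular momentum m v r is conserved.
v₂ = v₁ r₁ / r₂ = (6.39)(1.76) / (0.957) = 11.75 m/s.
W = ΔKE = ½m(v₂² − v₁²) = 56.42 J.

W ≈ 56.4 J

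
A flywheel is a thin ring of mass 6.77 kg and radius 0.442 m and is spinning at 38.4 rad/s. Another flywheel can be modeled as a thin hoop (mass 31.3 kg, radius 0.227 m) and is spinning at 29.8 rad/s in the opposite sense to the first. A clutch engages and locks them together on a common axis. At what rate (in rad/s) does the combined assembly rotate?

|ω_f| ≈ 0.928 rad/s

No external torque acts about the common axis, so total angular momentum is conserved.
Moments of inertia: I_A = (6.77)(0.442)² = 1.323 kg·m²; I_B = (31.3)(0.227)² = 1.613 kg·m².
Taking A's sense as positive: L = (1.323)(38.4) − (1.613)(29.8) = 2.725 kg·m²·rad/s.
Combined I = 1.323 + 1.613 = 2.935 kg·m².
ω_f = L / I = 2.725 / 2.935 = 0.9284 rad/s.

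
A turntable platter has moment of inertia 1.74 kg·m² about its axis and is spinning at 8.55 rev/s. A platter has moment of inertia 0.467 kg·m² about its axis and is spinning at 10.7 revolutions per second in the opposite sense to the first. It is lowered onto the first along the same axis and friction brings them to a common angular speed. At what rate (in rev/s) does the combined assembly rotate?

No external torque acts about the common axis, so total angular momentum is conserved.
Taking A's sense as positive: L = (1.740)(8.55) − (0.4670)(10.7) = 9.880 kg·m²·rev/s.
Combined I = 1.740 + 0.4670 = 2.207 kg·m².
ω_f = L / I = 9.880 / 2.207 = 4.477 rev/s.

|ω_f| ≈ 4.48 rev/s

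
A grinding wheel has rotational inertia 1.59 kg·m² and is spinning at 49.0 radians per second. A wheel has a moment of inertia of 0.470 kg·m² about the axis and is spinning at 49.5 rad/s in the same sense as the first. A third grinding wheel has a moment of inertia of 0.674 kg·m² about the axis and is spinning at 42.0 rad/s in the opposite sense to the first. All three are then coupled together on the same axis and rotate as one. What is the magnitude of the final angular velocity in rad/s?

|ω_f| ≈ 26.7 rad/s

No external torque acts about the common axis, so total angular momentum is conserved.
Taking A's sense as positive: L = (1.590)(49.0) + (0.4700)(49.5) − (0.6740)(42.0) = 72.87 kg·m²·rad/s.
Combined I = 1.590 + 0.4700 + 0.6740 = 2.734 kg·m².
ω_f = L / I = 72.87 / 2.734 = 26.65 rad/s.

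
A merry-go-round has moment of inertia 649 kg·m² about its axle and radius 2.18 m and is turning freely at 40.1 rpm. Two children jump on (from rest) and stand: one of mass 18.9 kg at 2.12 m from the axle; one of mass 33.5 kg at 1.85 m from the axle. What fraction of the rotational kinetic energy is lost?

fraction ≈ 0.235

The added mass arrives with no angular momentum about the axle, and any external torque about the axle is negligible, so the system's angular momentum is conserved.
Added inertia Σmr² = (18.9)(2.12)² + (33.5)(1.85)² = 199.6 kg·m²; I_f = 649.0 + 199.6 = 848.6 kg·m².
ω_f = I_p ω_i / I_f = (649.0)(40.1) / 848.6 = 30.67 rpm.
KE_i = ½(649.0)(4.199 rad/s)² = 5722 J; KE_f = ½(848.6)(3.212)² = 4376 J.
Fraction lost = 0.2352.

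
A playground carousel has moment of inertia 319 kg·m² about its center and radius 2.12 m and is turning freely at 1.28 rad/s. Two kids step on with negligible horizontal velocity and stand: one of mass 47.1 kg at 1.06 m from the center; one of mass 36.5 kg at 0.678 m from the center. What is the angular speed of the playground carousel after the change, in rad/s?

The added mass arrives with no angular momentum about the center, and any external torque about the center is negligible, so the system's angular momentum is conserved.
Added inertia Σmr² = (47.1)(1.06)² + (36.5)(0.678)² = 69.70 kg·m²; I_f = 319.0 + 69.70 = 388.7 kg·m².
ω_f = I_p ω_i / I_f = (319.0)(1.28) / 388.7 = 1.050 rad/s.

ω_f ≈ 1.05 rad/s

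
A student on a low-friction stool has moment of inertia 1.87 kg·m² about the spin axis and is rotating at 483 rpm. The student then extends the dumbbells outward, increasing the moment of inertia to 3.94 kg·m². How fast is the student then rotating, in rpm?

No external torque acts about the spin axis, so angular momentum is conserved.
ω₂ = I₁ω₁ / I₂ = (1.870)(483 rpm) / (3.940) = 229.2 rpm.

ω₂ ≈ 229 rpm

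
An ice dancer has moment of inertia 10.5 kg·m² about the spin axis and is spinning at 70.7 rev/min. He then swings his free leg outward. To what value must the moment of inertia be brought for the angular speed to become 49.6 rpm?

With no external torque about the axis, L is conserved: I₁ω₁ = I₂ω₂.
I₂ = I₁ω₁ / ω₂ = (10.5)(70.7) / (49.6) = 14.97 kg·m².

I₂ ≈ 15.0 kg·m²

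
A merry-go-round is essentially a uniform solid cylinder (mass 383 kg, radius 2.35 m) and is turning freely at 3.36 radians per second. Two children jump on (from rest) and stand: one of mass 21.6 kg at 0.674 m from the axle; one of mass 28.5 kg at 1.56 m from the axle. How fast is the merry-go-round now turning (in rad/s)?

No external torque acts about the axle; L_before = L_after.
I_p = ½(383)(2.35)² = 1058 kg·m².
Added inertia Σmr² = (21.6)(0.674)² + (28.5)(1.56)² = 79.17 kg·m²; I_f = 1058 + 79.17 = 1137 kg·m².
ω_f = I_p ω_i / I_f = (1058)(3.36) / 1137 = 3.126 rad/s.

ω_f ≈ 3.13 rad/s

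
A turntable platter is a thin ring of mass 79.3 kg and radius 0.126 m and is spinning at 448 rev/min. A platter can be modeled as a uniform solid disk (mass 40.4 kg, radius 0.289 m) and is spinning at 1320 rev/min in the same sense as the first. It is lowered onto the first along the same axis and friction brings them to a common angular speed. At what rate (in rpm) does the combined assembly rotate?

No external torque acts about the common axis, so total angular momentum is conserved.
Moments of inertia: I_A = (79.3)(0.126)² = 1.259 kg·m²; I_B = ½(40.4)(0.289)² = 1.687 kg·m².
Taking A's sense as positive: L = (1.259)(448) + (1.687)(1320) = 2791 kg·m²·rpm.
Combined I = 1.259 + 1.687 = 2.946 kg·m².
ω_f = L / I = 2791 / 2.946 = 947.4 rpm.

|ω_f| ≈ 947 rpm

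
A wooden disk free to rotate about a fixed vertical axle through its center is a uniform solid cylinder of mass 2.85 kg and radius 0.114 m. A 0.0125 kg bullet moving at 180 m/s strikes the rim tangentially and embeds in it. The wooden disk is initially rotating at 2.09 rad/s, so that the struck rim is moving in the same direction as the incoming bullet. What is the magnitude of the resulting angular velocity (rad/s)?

The axle reaction passes through the axle and exerts no torque about it; angular momentum about the axle is conserved through the impact.
I_p = ½(2.85)(0.114)² = 0.01852 kg·m². Taking the sense of the bullet's angular momentum as positive, L_{bullet} = m v R = (0.0125)(180)(0.114) = 0.2565 kg·m²/s.
L_i = +I_p ω_p + m v R = +(0.01852)(2.09) + 0.2565 = 0.2952 kg·m²/s.
After sticking, I_f = I_p + m R² = 0.01852 + (0.0125)(0.114)² = 0.01868 kg·m².
ω_f = L_i / I_f = 0.2952 / 0.01868 = 15.80 rad/s.

|ω_f| ≈ 15.8 rad/s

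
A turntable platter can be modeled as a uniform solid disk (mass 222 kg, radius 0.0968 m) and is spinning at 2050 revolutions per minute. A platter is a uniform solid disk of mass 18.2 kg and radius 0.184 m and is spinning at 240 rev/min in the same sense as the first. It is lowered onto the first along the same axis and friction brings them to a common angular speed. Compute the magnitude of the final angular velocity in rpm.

The coupling torques are internal; angular momentum about the shared axis is conserved.
Moments of inertia: I_A = ½(222)(0.0968)² = 1.040 kg·m²; I_B = ½(18.2)(0.184)² = 0.3081 kg·m².
Taking A's sense as positive: L = (1.040)(2050) + (0.3081)(240) = 2206 kg·m²·rpm.
Combined I = 1.040 + 0.3081 = 1.348 kg·m².
ω_f = L / I = 2206 / 1.348 = 1636 rpm.

|ω_f| ≈ 1640 rpm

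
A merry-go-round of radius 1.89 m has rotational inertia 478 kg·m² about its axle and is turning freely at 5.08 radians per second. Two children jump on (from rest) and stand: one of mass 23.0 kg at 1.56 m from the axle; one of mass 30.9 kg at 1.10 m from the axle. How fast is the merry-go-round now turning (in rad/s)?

The added mass arrives with no angular momentum about the axle, and any external torque about the axle is negligible, so the system's angular momentum is conserved.
Added inertia Σmr² = (23.0)(1.56)² + (30.9)(1.10)² = 93.36 kg·m²; I_f = 478.0 + 93.36 = 571.4 kg·m².
ω_f = I_p ω_i / I_f = (478.0)(5.08) / 571.4 = 4.250 rad/s.

ω_f ≈ 4.25 rad/s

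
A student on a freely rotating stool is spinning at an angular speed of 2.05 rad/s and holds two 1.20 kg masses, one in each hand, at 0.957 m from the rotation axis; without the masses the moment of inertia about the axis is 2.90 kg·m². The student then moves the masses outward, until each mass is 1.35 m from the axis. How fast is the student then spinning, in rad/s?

ω₂ ≈ 1.44 rad/s

Angular momentum about the spin axis is conserved since the torque about it is zero.
I₁ = 2.90 + 2(1.20)(0.957)² = 5.098 kg·m²; I₂ = 2.90 + 2(1.20)(1.35)² = 7.274 kg·m².
ω₂ = I₁ω₁ / I₂ = (5.098)(2.05 rad/s) / (7.274) = 1.437 rad/s.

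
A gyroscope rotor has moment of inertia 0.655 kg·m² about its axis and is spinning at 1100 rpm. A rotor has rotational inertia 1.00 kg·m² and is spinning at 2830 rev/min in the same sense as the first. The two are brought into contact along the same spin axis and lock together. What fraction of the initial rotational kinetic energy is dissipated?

The coupling torques are internal; angular momentum about the shared axis is conserved.
Taking A's sense as positive: L = (0.6550)(1100) + (1.000)(2830) = 3550 kg·m²·rpm.
Combined I = 0.6550 + 1.000 = 1.655 kg·m².
ω_f = L / I = 3550 / 1.655 = 2145 rpm.
KE_i = ½ΣIω² = 48260 J; KE_f = ½(1.655)(224.7)² = 41760 J.
Fraction dissipated = (KE_i − KE_f)/KE_i = 0.1346.

fraction ≈ 0.135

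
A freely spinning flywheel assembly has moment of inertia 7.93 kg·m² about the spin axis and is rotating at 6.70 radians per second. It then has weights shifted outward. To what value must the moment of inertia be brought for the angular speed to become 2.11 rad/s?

I₂ ≈ 25.2 kg·m²

No external torque acts about the spin axis, so angular momentum is conserved.
I₂ = I₁ω₁ / ω₂ = (7.93)(6.70) / (2.11) = 25.18 kg·m².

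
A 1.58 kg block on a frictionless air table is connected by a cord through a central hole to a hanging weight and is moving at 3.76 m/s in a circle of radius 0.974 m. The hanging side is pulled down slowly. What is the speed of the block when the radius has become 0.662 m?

Central (radial) force ⇒ zero torque about the center ⇒ m v r is constant.
v₂ = v₁ r₁ / r₂ = (3.76)(0.974) / (0.662) = 5.532 m/s.

v₂ ≈ 5.53 m/s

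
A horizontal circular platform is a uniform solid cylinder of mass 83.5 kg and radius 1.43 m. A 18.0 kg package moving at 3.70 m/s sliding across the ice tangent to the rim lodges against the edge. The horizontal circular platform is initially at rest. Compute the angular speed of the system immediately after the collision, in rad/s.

The axle reaction passes through the central axle and exerts no torque about it; angular momentum about the central axle is conserved through the impact.
I_p = ½(83.5)(1.43)² = 85.37 kg·m². Taking the sense of the package's angular momentum as positive, L_{package} = m v R = (18.0)(3.70)(1.43) = 95.24 kg·m²/s.
L_i = 0 + 95.24 = 95.24 kg·m²/s.
After sticking, I_f = I_p + m R² = 85.37 + (18.0)(1.43)² = 122.2 kg·m².
ω_f = L_i / I_f = 95.24 / 122.2 = 0.7795 rad/s.

|ω_f| ≈ 0.779 rad/s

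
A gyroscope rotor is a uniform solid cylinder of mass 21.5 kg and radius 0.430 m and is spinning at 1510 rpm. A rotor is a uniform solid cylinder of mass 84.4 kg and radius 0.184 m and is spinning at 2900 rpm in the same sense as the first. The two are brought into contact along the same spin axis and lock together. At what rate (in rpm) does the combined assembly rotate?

The coupling torques are internal; angular momentum about the shared axis is conserved.
Moments of inertia: I_A = ½(21.5)(0.430)² = 1.988 kg·m²; I_B = ½(84.4)(0.184)² = 1.429 kg·m².
Taking A's sense as positive: L = (1.988)(1510) + (1.429)(2900) = 7145 kg·m²·rpm.
Combined I = 1.988 + 1.429 = 3.416 kg·m².
ω_f = L / I = 7145 / 3.416 = 2091 rpm.

|ω_f| ≈ 2090 rpm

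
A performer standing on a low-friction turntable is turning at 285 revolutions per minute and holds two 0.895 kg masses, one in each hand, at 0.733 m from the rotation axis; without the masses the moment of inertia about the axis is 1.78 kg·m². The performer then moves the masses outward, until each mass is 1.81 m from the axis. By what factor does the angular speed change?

ω₂/ω₁ ≈ 0.359

Angular momentum about the spin axis is conserved since the torque about it is zero.
I₁ = 1.78 + 2(0.895)(0.733)² = 2.742 kg·m²; I₂ = 1.78 + 2(0.895)(1.81)² = 7.644 kg·m².
ω₂/ω₁ = I₁/I₂ = 2.742 / 7.644 = 0.3587.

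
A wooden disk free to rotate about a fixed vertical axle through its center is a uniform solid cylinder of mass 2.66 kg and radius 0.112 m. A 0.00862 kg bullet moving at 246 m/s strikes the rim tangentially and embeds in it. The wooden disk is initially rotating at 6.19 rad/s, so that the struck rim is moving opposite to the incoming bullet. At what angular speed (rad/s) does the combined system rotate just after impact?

|ω_f| ≈ 7.99 rad/s

About the axle the impulsive forces during the collision are internal, so angular momentum about that axis is conserved.
I_p = ½(2.66)(0.112)² = 0.01668 kg·m². Taking the sense of the bullet's angular momentum as positive, L_{bullet} = m v R = (0.00862)(246)(0.112) = 0.2375 kg·m²/s.
L_i = −I_p ω_p + m v R = −(0.01668)(6.19) + 0.2375 = 0.1342 kg·m²/s.
After sticking, I_f = I_p + m R² = 0.01668 + (0.00862)(0.112)² = 0.01679 kg·m².
ω_f = L_i / I_f = 0.1342 / 0.01679 = 7.994 rad/s.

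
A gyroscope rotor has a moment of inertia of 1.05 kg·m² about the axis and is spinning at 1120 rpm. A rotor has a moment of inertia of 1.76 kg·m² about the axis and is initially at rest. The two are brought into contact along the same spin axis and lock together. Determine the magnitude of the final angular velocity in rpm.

The coupling torques are internal; angular momentum about the shared axis is conserved.
Taking A's sense as positive: L = (1.050)(1120) = 1176 kg·m²·rpm.
Combined I = 1.050 + 1.760 = 2.810 kg·m².
ω_f = L / I = 1176 / 2.810 = 418.5 rpm.

|ω_f| ≈ 419 rpm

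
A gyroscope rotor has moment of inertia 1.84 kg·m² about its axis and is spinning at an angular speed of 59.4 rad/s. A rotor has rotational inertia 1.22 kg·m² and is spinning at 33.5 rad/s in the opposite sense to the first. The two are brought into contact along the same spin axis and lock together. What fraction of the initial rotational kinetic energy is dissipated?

The coupling torques are internal; angular momentum about the shared axis is conserved.
Taking A's sense as positive: L = (1.840)(59.4) − (1.220)(33.5) = 68.43 kg·m²·rad/s.
Combined I = 1.840 + 1.220 = 3.060 kg·m².
ω_f = L / I = 68.43 / 3.060 = 22.36 rad/s.
KE_i = ½ΣIω² = 3931 J; KE_f = ½(3.060)(22.36)² = 765.1 J.
Fraction dissipated = (KE_i − KE_f)/KE_i = 0.8054.

fraction ≈ 0.805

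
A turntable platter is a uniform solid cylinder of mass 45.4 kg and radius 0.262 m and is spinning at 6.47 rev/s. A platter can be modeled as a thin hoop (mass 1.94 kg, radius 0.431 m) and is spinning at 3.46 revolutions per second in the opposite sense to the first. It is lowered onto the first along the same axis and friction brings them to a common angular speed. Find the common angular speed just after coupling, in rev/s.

The coupling torques are internal; angular momentum about the shared axis is conserved.
Moments of inertia: I_A = ½(45.4)(0.262)² = 1.558 kg·m²; I_B = (1.94)(0.431)² = 0.3604 kg·m².
Taking A's sense as positive: L = (1.558)(6.47) − (0.3604)(3.46) = 8.835 kg·m²·rev/s.
Combined I = 1.558 + 0.3604 = 1.919 kg·m².
ω_f = L / I = 8.835 / 1.919 = 4.605 rev/s.

|ω_f| ≈ 4.60 rev/s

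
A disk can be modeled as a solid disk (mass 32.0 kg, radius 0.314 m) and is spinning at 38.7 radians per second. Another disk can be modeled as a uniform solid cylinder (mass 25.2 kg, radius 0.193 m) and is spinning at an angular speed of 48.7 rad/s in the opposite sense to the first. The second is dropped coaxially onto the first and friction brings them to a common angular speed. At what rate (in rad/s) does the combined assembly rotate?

The coupling torques are internal; angular momentum about the shared axis is conserved.
Moments of inertia: I_A = ½(32.0)(0.314)² = 1.578 kg·m²; I_B = ½(25.2)(0.193)² = 0.4693 kg·m².
Taking A's sense as positive: L = (1.578)(38.7) − (0.4693)(48.7) = 38.19 kg·m²·rad/s.
Combined I = 1.578 + 0.4693 = 2.047 kg·m².
ω_f = L / I = 38.19 / 2.047 = 18.66 rad/s.

|ω_f| ≈ 18.7 rad/s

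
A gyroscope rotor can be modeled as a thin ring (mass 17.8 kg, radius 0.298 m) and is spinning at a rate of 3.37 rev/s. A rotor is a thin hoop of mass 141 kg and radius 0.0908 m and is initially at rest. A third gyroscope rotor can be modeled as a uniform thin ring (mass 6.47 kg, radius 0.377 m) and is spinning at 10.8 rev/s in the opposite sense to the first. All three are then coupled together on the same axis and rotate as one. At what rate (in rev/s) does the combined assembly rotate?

|ω_f| ≈ 1.26 rev/s

The coupling torques are internal; angular momentum about the shared axis is conserved.
Moments of inertia: I_A = (17.8)(0.298)² = 1.581 kg·m²; I_B = (141)(0.0908)² = 1.162 kg·m²; I_C = (6.47)(0.377)² = 0.9196 kg·m².
Taking A's sense as positive: L = (1.581)(3.37) − (0.9196)(10.8) = -4.604 kg·m²·rev/s.
Combined I = 1.581 + 1.162 + 0.9196 = 3.663 kg·m².
ω_f = L / I = -4.604 / 3.663 = -1.257 rev/s.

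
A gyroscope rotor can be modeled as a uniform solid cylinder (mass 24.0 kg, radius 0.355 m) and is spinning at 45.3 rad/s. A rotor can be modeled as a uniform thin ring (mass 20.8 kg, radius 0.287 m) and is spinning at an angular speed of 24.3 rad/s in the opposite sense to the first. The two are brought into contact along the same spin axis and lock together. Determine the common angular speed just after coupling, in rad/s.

No external torque acts about the common axis, so total angular momentum is conserved.
Moments of inertia: I_A = ½(24.0)(0.355)² = 1.512 kg·m²; I_B = (20.8)(0.287)² = 1.713 kg·m².
Taking A's sense as positive: L = (1.512)(45.3) − (1.713)(24.3) = 26.87 kg·m²·rad/s.
Combined I = 1.512 + 1.713 = 3.226 kg·m².
ω_f = L / I = 26.87 / 3.226 = 8.332 rad/s.

|ω_f| ≈ 8.33 rad/s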